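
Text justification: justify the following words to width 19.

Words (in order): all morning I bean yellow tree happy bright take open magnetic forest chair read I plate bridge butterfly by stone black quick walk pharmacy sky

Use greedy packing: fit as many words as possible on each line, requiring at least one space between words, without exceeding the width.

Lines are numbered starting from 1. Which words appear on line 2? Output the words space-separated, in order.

Line 1: ['all', 'morning', 'I', 'bean'] (min_width=18, slack=1)
Line 2: ['yellow', 'tree', 'happy'] (min_width=17, slack=2)
Line 3: ['bright', 'take', 'open'] (min_width=16, slack=3)
Line 4: ['magnetic', 'forest'] (min_width=15, slack=4)
Line 5: ['chair', 'read', 'I', 'plate'] (min_width=18, slack=1)
Line 6: ['bridge', 'butterfly', 'by'] (min_width=19, slack=0)
Line 7: ['stone', 'black', 'quick'] (min_width=17, slack=2)
Line 8: ['walk', 'pharmacy', 'sky'] (min_width=17, slack=2)

Answer: yellow tree happy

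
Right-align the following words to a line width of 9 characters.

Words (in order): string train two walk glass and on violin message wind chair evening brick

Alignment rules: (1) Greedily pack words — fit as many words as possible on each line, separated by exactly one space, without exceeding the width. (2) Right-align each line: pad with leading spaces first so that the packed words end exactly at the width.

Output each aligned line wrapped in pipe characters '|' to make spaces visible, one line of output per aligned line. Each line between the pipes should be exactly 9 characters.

Line 1: ['string'] (min_width=6, slack=3)
Line 2: ['train', 'two'] (min_width=9, slack=0)
Line 3: ['walk'] (min_width=4, slack=5)
Line 4: ['glass', 'and'] (min_width=9, slack=0)
Line 5: ['on', 'violin'] (min_width=9, slack=0)
Line 6: ['message'] (min_width=7, slack=2)
Line 7: ['wind'] (min_width=4, slack=5)
Line 8: ['chair'] (min_width=5, slack=4)
Line 9: ['evening'] (min_width=7, slack=2)
Line 10: ['brick'] (min_width=5, slack=4)

Answer: |   string|
|train two|
|     walk|
|glass and|
|on violin|
|  message|
|     wind|
|    chair|
|  evening|
|    brick|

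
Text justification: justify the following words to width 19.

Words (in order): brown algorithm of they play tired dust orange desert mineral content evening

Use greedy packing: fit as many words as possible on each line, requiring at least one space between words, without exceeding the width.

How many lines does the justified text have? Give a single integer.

Line 1: ['brown', 'algorithm', 'of'] (min_width=18, slack=1)
Line 2: ['they', 'play', 'tired'] (min_width=15, slack=4)
Line 3: ['dust', 'orange', 'desert'] (min_width=18, slack=1)
Line 4: ['mineral', 'content'] (min_width=15, slack=4)
Line 5: ['evening'] (min_width=7, slack=12)
Total lines: 5

Answer: 5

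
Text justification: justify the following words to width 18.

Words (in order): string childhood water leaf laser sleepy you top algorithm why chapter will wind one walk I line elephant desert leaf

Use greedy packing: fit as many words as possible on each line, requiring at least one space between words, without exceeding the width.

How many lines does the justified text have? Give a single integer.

Line 1: ['string', 'childhood'] (min_width=16, slack=2)
Line 2: ['water', 'leaf', 'laser'] (min_width=16, slack=2)
Line 3: ['sleepy', 'you', 'top'] (min_width=14, slack=4)
Line 4: ['algorithm', 'why'] (min_width=13, slack=5)
Line 5: ['chapter', 'will', 'wind'] (min_width=17, slack=1)
Line 6: ['one', 'walk', 'I', 'line'] (min_width=15, slack=3)
Line 7: ['elephant', 'desert'] (min_width=15, slack=3)
Line 8: ['leaf'] (min_width=4, slack=14)
Total lines: 8

Answer: 8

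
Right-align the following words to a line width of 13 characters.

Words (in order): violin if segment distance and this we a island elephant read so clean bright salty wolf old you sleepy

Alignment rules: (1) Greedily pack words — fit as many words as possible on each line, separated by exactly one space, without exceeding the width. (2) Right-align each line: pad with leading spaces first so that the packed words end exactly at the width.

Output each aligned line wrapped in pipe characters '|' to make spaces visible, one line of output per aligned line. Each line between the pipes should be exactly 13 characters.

Line 1: ['violin', 'if'] (min_width=9, slack=4)
Line 2: ['segment'] (min_width=7, slack=6)
Line 3: ['distance', 'and'] (min_width=12, slack=1)
Line 4: ['this', 'we', 'a'] (min_width=9, slack=4)
Line 5: ['island'] (min_width=6, slack=7)
Line 6: ['elephant', 'read'] (min_width=13, slack=0)
Line 7: ['so', 'clean'] (min_width=8, slack=5)
Line 8: ['bright', 'salty'] (min_width=12, slack=1)
Line 9: ['wolf', 'old', 'you'] (min_width=12, slack=1)
Line 10: ['sleepy'] (min_width=6, slack=7)

Answer: |    violin if|
|      segment|
| distance and|
|    this we a|
|       island|
|elephant read|
|     so clean|
| bright salty|
| wolf old you|
|       sleepy|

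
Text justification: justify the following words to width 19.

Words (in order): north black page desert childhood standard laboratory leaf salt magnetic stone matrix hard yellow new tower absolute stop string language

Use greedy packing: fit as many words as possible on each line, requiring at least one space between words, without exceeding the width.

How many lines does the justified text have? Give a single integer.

Answer: 8

Derivation:
Line 1: ['north', 'black', 'page'] (min_width=16, slack=3)
Line 2: ['desert', 'childhood'] (min_width=16, slack=3)
Line 3: ['standard', 'laboratory'] (min_width=19, slack=0)
Line 4: ['leaf', 'salt', 'magnetic'] (min_width=18, slack=1)
Line 5: ['stone', 'matrix', 'hard'] (min_width=17, slack=2)
Line 6: ['yellow', 'new', 'tower'] (min_width=16, slack=3)
Line 7: ['absolute', 'stop'] (min_width=13, slack=6)
Line 8: ['string', 'language'] (min_width=15, slack=4)
Total lines: 8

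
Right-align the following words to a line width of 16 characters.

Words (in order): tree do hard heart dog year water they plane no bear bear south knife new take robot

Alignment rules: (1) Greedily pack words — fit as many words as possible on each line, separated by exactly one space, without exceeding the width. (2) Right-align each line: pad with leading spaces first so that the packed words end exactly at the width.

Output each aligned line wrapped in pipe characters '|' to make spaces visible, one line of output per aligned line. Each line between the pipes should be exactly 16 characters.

Line 1: ['tree', 'do', 'hard'] (min_width=12, slack=4)
Line 2: ['heart', 'dog', 'year'] (min_width=14, slack=2)
Line 3: ['water', 'they', 'plane'] (min_width=16, slack=0)
Line 4: ['no', 'bear', 'bear'] (min_width=12, slack=4)
Line 5: ['south', 'knife', 'new'] (min_width=15, slack=1)
Line 6: ['take', 'robot'] (min_width=10, slack=6)

Answer: |    tree do hard|
|  heart dog year|
|water they plane|
|    no bear bear|
| south knife new|
|      take robot|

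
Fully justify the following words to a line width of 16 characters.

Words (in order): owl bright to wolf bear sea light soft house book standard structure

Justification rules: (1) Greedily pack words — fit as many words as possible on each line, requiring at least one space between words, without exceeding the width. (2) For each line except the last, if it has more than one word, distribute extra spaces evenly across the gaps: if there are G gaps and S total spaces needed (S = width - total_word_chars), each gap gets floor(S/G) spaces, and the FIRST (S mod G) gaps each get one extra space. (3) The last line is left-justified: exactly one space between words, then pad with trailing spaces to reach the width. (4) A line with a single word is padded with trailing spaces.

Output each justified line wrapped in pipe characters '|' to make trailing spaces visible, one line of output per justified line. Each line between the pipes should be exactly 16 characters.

Answer: |owl   bright  to|
|wolf   bear  sea|
|light soft house|
|book    standard|
|structure       |

Derivation:
Line 1: ['owl', 'bright', 'to'] (min_width=13, slack=3)
Line 2: ['wolf', 'bear', 'sea'] (min_width=13, slack=3)
Line 3: ['light', 'soft', 'house'] (min_width=16, slack=0)
Line 4: ['book', 'standard'] (min_width=13, slack=3)
Line 5: ['structure'] (min_width=9, slack=7)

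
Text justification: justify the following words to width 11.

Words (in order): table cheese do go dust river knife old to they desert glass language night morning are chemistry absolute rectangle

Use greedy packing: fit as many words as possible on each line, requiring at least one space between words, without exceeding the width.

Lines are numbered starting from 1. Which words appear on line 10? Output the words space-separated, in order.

Line 1: ['table'] (min_width=5, slack=6)
Line 2: ['cheese', 'do'] (min_width=9, slack=2)
Line 3: ['go', 'dust'] (min_width=7, slack=4)
Line 4: ['river', 'knife'] (min_width=11, slack=0)
Line 5: ['old', 'to', 'they'] (min_width=11, slack=0)
Line 6: ['desert'] (min_width=6, slack=5)
Line 7: ['glass'] (min_width=5, slack=6)
Line 8: ['language'] (min_width=8, slack=3)
Line 9: ['night'] (min_width=5, slack=6)
Line 10: ['morning', 'are'] (min_width=11, slack=0)
Line 11: ['chemistry'] (min_width=9, slack=2)
Line 12: ['absolute'] (min_width=8, slack=3)
Line 13: ['rectangle'] (min_width=9, slack=2)

Answer: morning are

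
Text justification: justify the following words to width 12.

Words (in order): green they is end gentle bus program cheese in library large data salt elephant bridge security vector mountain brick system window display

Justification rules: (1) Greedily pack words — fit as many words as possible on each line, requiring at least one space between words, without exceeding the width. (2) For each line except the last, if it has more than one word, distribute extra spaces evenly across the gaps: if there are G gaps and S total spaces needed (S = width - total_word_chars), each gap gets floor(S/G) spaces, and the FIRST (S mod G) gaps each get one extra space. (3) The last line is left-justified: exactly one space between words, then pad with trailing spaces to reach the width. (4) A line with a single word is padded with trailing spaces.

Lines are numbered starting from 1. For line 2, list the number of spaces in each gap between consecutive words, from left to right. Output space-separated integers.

Line 1: ['green', 'they'] (min_width=10, slack=2)
Line 2: ['is', 'end'] (min_width=6, slack=6)
Line 3: ['gentle', 'bus'] (min_width=10, slack=2)
Line 4: ['program'] (min_width=7, slack=5)
Line 5: ['cheese', 'in'] (min_width=9, slack=3)
Line 6: ['library'] (min_width=7, slack=5)
Line 7: ['large', 'data'] (min_width=10, slack=2)
Line 8: ['salt'] (min_width=4, slack=8)
Line 9: ['elephant'] (min_width=8, slack=4)
Line 10: ['bridge'] (min_width=6, slack=6)
Line 11: ['security'] (min_width=8, slack=4)
Line 12: ['vector'] (min_width=6, slack=6)
Line 13: ['mountain'] (min_width=8, slack=4)
Line 14: ['brick', 'system'] (min_width=12, slack=0)
Line 15: ['window'] (min_width=6, slack=6)
Line 16: ['display'] (min_width=7, slack=5)

Answer: 7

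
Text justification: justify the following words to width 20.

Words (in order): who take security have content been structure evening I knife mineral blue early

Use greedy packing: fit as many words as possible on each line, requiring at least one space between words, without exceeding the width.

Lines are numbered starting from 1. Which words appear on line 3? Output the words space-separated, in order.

Answer: structure evening I

Derivation:
Line 1: ['who', 'take', 'security'] (min_width=17, slack=3)
Line 2: ['have', 'content', 'been'] (min_width=17, slack=3)
Line 3: ['structure', 'evening', 'I'] (min_width=19, slack=1)
Line 4: ['knife', 'mineral', 'blue'] (min_width=18, slack=2)
Line 5: ['early'] (min_width=5, slack=15)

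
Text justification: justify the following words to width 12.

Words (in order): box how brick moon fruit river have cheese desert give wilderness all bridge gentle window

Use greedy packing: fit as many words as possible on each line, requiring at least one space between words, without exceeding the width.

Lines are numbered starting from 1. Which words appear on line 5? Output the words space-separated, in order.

Line 1: ['box', 'how'] (min_width=7, slack=5)
Line 2: ['brick', 'moon'] (min_width=10, slack=2)
Line 3: ['fruit', 'river'] (min_width=11, slack=1)
Line 4: ['have', 'cheese'] (min_width=11, slack=1)
Line 5: ['desert', 'give'] (min_width=11, slack=1)
Line 6: ['wilderness'] (min_width=10, slack=2)
Line 7: ['all', 'bridge'] (min_width=10, slack=2)
Line 8: ['gentle'] (min_width=6, slack=6)
Line 9: ['window'] (min_width=6, slack=6)

Answer: desert give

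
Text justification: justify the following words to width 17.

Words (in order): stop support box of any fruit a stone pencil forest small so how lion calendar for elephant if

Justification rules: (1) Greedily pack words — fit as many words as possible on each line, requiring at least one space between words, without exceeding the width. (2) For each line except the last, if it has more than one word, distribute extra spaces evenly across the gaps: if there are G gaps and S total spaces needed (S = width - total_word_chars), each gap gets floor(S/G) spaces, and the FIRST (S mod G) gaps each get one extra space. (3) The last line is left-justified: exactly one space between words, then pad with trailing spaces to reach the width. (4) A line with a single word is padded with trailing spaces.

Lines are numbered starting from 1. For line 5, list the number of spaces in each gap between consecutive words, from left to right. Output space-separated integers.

Line 1: ['stop', 'support', 'box'] (min_width=16, slack=1)
Line 2: ['of', 'any', 'fruit', 'a'] (min_width=14, slack=3)
Line 3: ['stone', 'pencil'] (min_width=12, slack=5)
Line 4: ['forest', 'small', 'so'] (min_width=15, slack=2)
Line 5: ['how', 'lion', 'calendar'] (min_width=17, slack=0)
Line 6: ['for', 'elephant', 'if'] (min_width=15, slack=2)

Answer: 1 1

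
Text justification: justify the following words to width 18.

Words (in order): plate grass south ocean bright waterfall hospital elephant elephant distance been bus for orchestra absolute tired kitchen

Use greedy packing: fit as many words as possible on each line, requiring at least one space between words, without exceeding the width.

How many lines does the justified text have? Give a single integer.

Line 1: ['plate', 'grass', 'south'] (min_width=17, slack=1)
Line 2: ['ocean', 'bright'] (min_width=12, slack=6)
Line 3: ['waterfall', 'hospital'] (min_width=18, slack=0)
Line 4: ['elephant', 'elephant'] (min_width=17, slack=1)
Line 5: ['distance', 'been', 'bus'] (min_width=17, slack=1)
Line 6: ['for', 'orchestra'] (min_width=13, slack=5)
Line 7: ['absolute', 'tired'] (min_width=14, slack=4)
Line 8: ['kitchen'] (min_width=7, slack=11)
Total lines: 8

Answer: 8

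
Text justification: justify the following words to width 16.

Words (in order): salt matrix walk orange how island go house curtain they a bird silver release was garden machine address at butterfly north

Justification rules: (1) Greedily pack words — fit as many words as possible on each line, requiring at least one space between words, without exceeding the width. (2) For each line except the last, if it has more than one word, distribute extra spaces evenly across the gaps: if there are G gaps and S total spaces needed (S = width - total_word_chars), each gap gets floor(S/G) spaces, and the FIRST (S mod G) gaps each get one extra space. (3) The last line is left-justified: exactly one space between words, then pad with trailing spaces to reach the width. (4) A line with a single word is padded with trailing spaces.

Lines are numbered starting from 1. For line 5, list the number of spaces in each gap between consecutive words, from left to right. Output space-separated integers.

Line 1: ['salt', 'matrix', 'walk'] (min_width=16, slack=0)
Line 2: ['orange', 'how'] (min_width=10, slack=6)
Line 3: ['island', 'go', 'house'] (min_width=15, slack=1)
Line 4: ['curtain', 'they', 'a'] (min_width=14, slack=2)
Line 5: ['bird', 'silver'] (min_width=11, slack=5)
Line 6: ['release', 'was'] (min_width=11, slack=5)
Line 7: ['garden', 'machine'] (min_width=14, slack=2)
Line 8: ['address', 'at'] (min_width=10, slack=6)
Line 9: ['butterfly', 'north'] (min_width=15, slack=1)

Answer: 6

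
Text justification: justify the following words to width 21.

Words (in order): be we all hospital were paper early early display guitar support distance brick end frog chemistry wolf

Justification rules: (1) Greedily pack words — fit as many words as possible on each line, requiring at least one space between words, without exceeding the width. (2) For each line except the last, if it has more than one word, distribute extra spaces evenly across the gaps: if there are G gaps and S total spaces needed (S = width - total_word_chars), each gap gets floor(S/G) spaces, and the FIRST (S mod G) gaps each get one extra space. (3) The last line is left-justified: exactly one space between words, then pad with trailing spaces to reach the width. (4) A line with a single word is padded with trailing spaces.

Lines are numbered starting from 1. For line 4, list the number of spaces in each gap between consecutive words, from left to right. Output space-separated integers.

Line 1: ['be', 'we', 'all', 'hospital'] (min_width=18, slack=3)
Line 2: ['were', 'paper', 'early'] (min_width=16, slack=5)
Line 3: ['early', 'display', 'guitar'] (min_width=20, slack=1)
Line 4: ['support', 'distance'] (min_width=16, slack=5)
Line 5: ['brick', 'end', 'frog'] (min_width=14, slack=7)
Line 6: ['chemistry', 'wolf'] (min_width=14, slack=7)

Answer: 6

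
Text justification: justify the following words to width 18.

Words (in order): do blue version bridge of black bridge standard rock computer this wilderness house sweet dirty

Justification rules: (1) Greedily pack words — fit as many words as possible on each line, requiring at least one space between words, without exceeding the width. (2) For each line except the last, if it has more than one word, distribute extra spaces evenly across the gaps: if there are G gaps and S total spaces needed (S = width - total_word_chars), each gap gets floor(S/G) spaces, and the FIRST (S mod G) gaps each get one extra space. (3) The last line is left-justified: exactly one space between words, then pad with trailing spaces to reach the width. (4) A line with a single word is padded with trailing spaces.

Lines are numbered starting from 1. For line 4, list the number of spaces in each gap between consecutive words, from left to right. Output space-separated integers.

Answer: 1 1

Derivation:
Line 1: ['do', 'blue', 'version'] (min_width=15, slack=3)
Line 2: ['bridge', 'of', 'black'] (min_width=15, slack=3)
Line 3: ['bridge', 'standard'] (min_width=15, slack=3)
Line 4: ['rock', 'computer', 'this'] (min_width=18, slack=0)
Line 5: ['wilderness', 'house'] (min_width=16, slack=2)
Line 6: ['sweet', 'dirty'] (min_width=11, slack=7)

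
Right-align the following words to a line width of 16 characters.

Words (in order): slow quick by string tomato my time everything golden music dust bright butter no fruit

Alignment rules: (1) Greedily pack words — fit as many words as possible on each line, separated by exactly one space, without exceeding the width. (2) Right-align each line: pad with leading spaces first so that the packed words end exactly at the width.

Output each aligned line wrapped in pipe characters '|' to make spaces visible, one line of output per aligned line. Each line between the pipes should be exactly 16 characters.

Answer: |   slow quick by|
|string tomato my|
| time everything|
|    golden music|
|     dust bright|
| butter no fruit|

Derivation:
Line 1: ['slow', 'quick', 'by'] (min_width=13, slack=3)
Line 2: ['string', 'tomato', 'my'] (min_width=16, slack=0)
Line 3: ['time', 'everything'] (min_width=15, slack=1)
Line 4: ['golden', 'music'] (min_width=12, slack=4)
Line 5: ['dust', 'bright'] (min_width=11, slack=5)
Line 6: ['butter', 'no', 'fruit'] (min_width=15, slack=1)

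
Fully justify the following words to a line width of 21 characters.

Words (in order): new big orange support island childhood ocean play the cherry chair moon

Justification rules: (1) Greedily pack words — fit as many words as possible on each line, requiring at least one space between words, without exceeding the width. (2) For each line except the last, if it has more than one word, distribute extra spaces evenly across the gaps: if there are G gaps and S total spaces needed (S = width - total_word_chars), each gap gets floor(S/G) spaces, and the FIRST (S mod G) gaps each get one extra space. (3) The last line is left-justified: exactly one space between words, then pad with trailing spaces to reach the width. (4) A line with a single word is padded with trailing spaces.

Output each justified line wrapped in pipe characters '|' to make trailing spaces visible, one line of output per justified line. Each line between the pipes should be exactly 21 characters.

Line 1: ['new', 'big', 'orange'] (min_width=14, slack=7)
Line 2: ['support', 'island'] (min_width=14, slack=7)
Line 3: ['childhood', 'ocean', 'play'] (min_width=20, slack=1)
Line 4: ['the', 'cherry', 'chair', 'moon'] (min_width=21, slack=0)

Answer: |new     big    orange|
|support        island|
|childhood  ocean play|
|the cherry chair moon|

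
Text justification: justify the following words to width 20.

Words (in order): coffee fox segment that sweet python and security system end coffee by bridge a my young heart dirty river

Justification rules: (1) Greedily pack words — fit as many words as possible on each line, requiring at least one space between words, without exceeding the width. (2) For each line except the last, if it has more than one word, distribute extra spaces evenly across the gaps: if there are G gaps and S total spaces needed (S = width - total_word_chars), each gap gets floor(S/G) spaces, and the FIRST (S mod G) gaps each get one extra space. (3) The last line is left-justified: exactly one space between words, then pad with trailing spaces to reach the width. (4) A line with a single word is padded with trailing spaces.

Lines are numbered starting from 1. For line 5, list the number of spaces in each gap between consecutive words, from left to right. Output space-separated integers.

Answer: 3 2 2

Derivation:
Line 1: ['coffee', 'fox', 'segment'] (min_width=18, slack=2)
Line 2: ['that', 'sweet', 'python'] (min_width=17, slack=3)
Line 3: ['and', 'security', 'system'] (min_width=19, slack=1)
Line 4: ['end', 'coffee', 'by', 'bridge'] (min_width=20, slack=0)
Line 5: ['a', 'my', 'young', 'heart'] (min_width=16, slack=4)
Line 6: ['dirty', 'river'] (min_width=11, slack=9)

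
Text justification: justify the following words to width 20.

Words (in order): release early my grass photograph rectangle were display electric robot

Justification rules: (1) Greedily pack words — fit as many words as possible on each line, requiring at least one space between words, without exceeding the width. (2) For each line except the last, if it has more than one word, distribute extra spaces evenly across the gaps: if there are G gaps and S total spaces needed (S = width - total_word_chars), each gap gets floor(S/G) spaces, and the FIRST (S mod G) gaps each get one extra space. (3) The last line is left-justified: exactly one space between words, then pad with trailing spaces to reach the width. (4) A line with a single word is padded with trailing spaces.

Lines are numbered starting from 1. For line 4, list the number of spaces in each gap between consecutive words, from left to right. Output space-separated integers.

Line 1: ['release', 'early', 'my'] (min_width=16, slack=4)
Line 2: ['grass', 'photograph'] (min_width=16, slack=4)
Line 3: ['rectangle', 'were'] (min_width=14, slack=6)
Line 4: ['display', 'electric'] (min_width=16, slack=4)
Line 5: ['robot'] (min_width=5, slack=15)

Answer: 5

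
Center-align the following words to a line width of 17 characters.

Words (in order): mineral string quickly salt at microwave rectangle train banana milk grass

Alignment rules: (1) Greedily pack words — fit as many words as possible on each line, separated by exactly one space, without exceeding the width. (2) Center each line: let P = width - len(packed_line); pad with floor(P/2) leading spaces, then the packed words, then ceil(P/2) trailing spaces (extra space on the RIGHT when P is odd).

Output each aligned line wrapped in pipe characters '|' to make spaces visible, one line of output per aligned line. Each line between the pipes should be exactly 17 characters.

Answer: | mineral string  |
| quickly salt at |
|    microwave    |
| rectangle train |
|banana milk grass|

Derivation:
Line 1: ['mineral', 'string'] (min_width=14, slack=3)
Line 2: ['quickly', 'salt', 'at'] (min_width=15, slack=2)
Line 3: ['microwave'] (min_width=9, slack=8)
Line 4: ['rectangle', 'train'] (min_width=15, slack=2)
Line 5: ['banana', 'milk', 'grass'] (min_width=17, slack=0)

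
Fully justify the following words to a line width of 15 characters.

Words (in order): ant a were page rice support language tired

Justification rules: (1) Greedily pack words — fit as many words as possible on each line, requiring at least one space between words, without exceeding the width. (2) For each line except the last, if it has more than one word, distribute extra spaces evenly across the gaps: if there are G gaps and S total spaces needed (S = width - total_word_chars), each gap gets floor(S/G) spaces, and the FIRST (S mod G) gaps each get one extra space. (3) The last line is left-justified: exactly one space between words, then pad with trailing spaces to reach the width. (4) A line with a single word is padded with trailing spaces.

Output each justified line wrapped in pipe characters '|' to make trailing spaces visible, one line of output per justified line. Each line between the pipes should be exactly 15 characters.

Answer: |ant a were page|
|rice    support|
|language tired |

Derivation:
Line 1: ['ant', 'a', 'were', 'page'] (min_width=15, slack=0)
Line 2: ['rice', 'support'] (min_width=12, slack=3)
Line 3: ['language', 'tired'] (min_width=14, slack=1)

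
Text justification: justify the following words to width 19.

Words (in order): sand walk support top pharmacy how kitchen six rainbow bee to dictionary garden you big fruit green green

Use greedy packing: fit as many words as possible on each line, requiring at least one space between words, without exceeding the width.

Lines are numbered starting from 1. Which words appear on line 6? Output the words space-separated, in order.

Answer: fruit green green

Derivation:
Line 1: ['sand', 'walk', 'support'] (min_width=17, slack=2)
Line 2: ['top', 'pharmacy', 'how'] (min_width=16, slack=3)
Line 3: ['kitchen', 'six', 'rainbow'] (min_width=19, slack=0)
Line 4: ['bee', 'to', 'dictionary'] (min_width=17, slack=2)
Line 5: ['garden', 'you', 'big'] (min_width=14, slack=5)
Line 6: ['fruit', 'green', 'green'] (min_width=17, slack=2)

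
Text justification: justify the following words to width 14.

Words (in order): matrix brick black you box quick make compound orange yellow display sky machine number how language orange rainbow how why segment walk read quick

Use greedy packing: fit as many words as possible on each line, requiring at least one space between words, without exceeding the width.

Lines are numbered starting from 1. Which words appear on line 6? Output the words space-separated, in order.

Answer: display sky

Derivation:
Line 1: ['matrix', 'brick'] (min_width=12, slack=2)
Line 2: ['black', 'you', 'box'] (min_width=13, slack=1)
Line 3: ['quick', 'make'] (min_width=10, slack=4)
Line 4: ['compound'] (min_width=8, slack=6)
Line 5: ['orange', 'yellow'] (min_width=13, slack=1)
Line 6: ['display', 'sky'] (min_width=11, slack=3)
Line 7: ['machine', 'number'] (min_width=14, slack=0)
Line 8: ['how', 'language'] (min_width=12, slack=2)
Line 9: ['orange', 'rainbow'] (min_width=14, slack=0)
Line 10: ['how', 'why'] (min_width=7, slack=7)
Line 11: ['segment', 'walk'] (min_width=12, slack=2)
Line 12: ['read', 'quick'] (min_width=10, slack=4)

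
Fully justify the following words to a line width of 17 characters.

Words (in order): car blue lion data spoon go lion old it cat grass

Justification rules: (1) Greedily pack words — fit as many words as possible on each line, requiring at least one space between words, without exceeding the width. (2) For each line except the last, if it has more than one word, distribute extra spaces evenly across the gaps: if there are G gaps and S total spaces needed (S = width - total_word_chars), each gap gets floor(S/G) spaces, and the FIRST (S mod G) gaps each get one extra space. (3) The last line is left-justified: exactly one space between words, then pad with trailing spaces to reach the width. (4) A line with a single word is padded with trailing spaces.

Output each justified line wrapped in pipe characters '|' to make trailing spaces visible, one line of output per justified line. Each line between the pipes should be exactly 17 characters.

Answer: |car   blue   lion|
|data   spoon   go|
|lion  old  it cat|
|grass            |

Derivation:
Line 1: ['car', 'blue', 'lion'] (min_width=13, slack=4)
Line 2: ['data', 'spoon', 'go'] (min_width=13, slack=4)
Line 3: ['lion', 'old', 'it', 'cat'] (min_width=15, slack=2)
Line 4: ['grass'] (min_width=5, slack=12)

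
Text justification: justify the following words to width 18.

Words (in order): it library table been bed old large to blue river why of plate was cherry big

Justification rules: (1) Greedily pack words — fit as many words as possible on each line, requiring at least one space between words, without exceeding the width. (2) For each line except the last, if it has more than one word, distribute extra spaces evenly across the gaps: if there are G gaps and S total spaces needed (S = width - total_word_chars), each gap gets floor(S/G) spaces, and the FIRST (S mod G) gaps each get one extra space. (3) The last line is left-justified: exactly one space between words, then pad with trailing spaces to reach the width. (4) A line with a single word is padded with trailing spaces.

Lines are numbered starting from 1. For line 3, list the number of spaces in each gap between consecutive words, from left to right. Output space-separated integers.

Answer: 2 1 1

Derivation:
Line 1: ['it', 'library', 'table'] (min_width=16, slack=2)
Line 2: ['been', 'bed', 'old', 'large'] (min_width=18, slack=0)
Line 3: ['to', 'blue', 'river', 'why'] (min_width=17, slack=1)
Line 4: ['of', 'plate', 'was'] (min_width=12, slack=6)
Line 5: ['cherry', 'big'] (min_width=10, slack=8)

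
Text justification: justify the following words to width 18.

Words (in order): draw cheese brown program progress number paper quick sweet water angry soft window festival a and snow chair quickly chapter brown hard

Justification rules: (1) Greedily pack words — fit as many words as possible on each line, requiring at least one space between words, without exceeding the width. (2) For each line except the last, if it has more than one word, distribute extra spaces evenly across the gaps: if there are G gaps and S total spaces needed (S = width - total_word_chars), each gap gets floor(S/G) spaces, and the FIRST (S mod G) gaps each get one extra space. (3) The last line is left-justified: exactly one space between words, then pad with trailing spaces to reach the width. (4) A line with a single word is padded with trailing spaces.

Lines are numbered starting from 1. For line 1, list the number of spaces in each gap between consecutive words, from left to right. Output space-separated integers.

Answer: 2 1

Derivation:
Line 1: ['draw', 'cheese', 'brown'] (min_width=17, slack=1)
Line 2: ['program', 'progress'] (min_width=16, slack=2)
Line 3: ['number', 'paper', 'quick'] (min_width=18, slack=0)
Line 4: ['sweet', 'water', 'angry'] (min_width=17, slack=1)
Line 5: ['soft', 'window'] (min_width=11, slack=7)
Line 6: ['festival', 'a', 'and'] (min_width=14, slack=4)
Line 7: ['snow', 'chair', 'quickly'] (min_width=18, slack=0)
Line 8: ['chapter', 'brown', 'hard'] (min_width=18, slack=0)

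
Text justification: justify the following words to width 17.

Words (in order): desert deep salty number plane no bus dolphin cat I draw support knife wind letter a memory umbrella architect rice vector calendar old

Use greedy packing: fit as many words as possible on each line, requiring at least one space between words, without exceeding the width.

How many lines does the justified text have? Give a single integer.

Answer: 9

Derivation:
Line 1: ['desert', 'deep', 'salty'] (min_width=17, slack=0)
Line 2: ['number', 'plane', 'no'] (min_width=15, slack=2)
Line 3: ['bus', 'dolphin', 'cat', 'I'] (min_width=17, slack=0)
Line 4: ['draw', 'support'] (min_width=12, slack=5)
Line 5: ['knife', 'wind', 'letter'] (min_width=17, slack=0)
Line 6: ['a', 'memory', 'umbrella'] (min_width=17, slack=0)
Line 7: ['architect', 'rice'] (min_width=14, slack=3)
Line 8: ['vector', 'calendar'] (min_width=15, slack=2)
Line 9: ['old'] (min_width=3, slack=14)
Total lines: 9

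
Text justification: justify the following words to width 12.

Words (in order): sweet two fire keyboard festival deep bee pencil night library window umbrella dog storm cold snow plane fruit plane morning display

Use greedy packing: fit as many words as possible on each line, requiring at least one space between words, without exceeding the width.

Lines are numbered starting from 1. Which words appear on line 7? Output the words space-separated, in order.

Line 1: ['sweet', 'two'] (min_width=9, slack=3)
Line 2: ['fire'] (min_width=4, slack=8)
Line 3: ['keyboard'] (min_width=8, slack=4)
Line 4: ['festival'] (min_width=8, slack=4)
Line 5: ['deep', 'bee'] (min_width=8, slack=4)
Line 6: ['pencil', 'night'] (min_width=12, slack=0)
Line 7: ['library'] (min_width=7, slack=5)
Line 8: ['window'] (min_width=6, slack=6)
Line 9: ['umbrella', 'dog'] (min_width=12, slack=0)
Line 10: ['storm', 'cold'] (min_width=10, slack=2)
Line 11: ['snow', 'plane'] (min_width=10, slack=2)
Line 12: ['fruit', 'plane'] (min_width=11, slack=1)
Line 13: ['morning'] (min_width=7, slack=5)
Line 14: ['display'] (min_width=7, slack=5)

Answer: library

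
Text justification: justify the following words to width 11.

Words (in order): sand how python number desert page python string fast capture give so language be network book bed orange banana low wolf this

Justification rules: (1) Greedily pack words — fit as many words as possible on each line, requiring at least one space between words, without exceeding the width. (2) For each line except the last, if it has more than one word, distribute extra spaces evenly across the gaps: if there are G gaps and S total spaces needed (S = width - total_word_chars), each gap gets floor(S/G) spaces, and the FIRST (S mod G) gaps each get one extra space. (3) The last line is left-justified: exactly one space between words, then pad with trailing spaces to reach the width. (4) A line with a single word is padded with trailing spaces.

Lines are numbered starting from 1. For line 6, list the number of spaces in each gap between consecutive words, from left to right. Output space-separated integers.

Answer: 1

Derivation:
Line 1: ['sand', 'how'] (min_width=8, slack=3)
Line 2: ['python'] (min_width=6, slack=5)
Line 3: ['number'] (min_width=6, slack=5)
Line 4: ['desert', 'page'] (min_width=11, slack=0)
Line 5: ['python'] (min_width=6, slack=5)
Line 6: ['string', 'fast'] (min_width=11, slack=0)
Line 7: ['capture'] (min_width=7, slack=4)
Line 8: ['give', 'so'] (min_width=7, slack=4)
Line 9: ['language', 'be'] (min_width=11, slack=0)
Line 10: ['network'] (min_width=7, slack=4)
Line 11: ['book', 'bed'] (min_width=8, slack=3)
Line 12: ['orange'] (min_width=6, slack=5)
Line 13: ['banana', 'low'] (min_width=10, slack=1)
Line 14: ['wolf', 'this'] (min_width=9, slack=2)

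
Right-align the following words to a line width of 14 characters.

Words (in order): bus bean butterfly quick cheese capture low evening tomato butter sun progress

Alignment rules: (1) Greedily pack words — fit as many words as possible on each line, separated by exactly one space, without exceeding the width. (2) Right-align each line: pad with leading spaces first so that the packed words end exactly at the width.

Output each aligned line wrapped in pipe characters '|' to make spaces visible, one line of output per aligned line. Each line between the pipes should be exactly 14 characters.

Answer: |      bus bean|
|     butterfly|
|  quick cheese|
|   capture low|
|evening tomato|
|    butter sun|
|      progress|

Derivation:
Line 1: ['bus', 'bean'] (min_width=8, slack=6)
Line 2: ['butterfly'] (min_width=9, slack=5)
Line 3: ['quick', 'cheese'] (min_width=12, slack=2)
Line 4: ['capture', 'low'] (min_width=11, slack=3)
Line 5: ['evening', 'tomato'] (min_width=14, slack=0)
Line 6: ['butter', 'sun'] (min_width=10, slack=4)
Line 7: ['progress'] (min_width=8, slack=6)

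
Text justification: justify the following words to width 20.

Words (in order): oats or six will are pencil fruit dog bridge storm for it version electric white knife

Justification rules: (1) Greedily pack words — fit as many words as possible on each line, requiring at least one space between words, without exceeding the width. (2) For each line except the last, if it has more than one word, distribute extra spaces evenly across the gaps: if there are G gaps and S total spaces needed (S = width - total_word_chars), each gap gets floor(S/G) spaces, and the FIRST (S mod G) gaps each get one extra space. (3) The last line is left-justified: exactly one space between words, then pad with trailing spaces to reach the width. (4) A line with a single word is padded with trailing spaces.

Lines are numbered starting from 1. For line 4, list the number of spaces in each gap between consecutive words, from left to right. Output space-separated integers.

Answer: 5

Derivation:
Line 1: ['oats', 'or', 'six', 'will', 'are'] (min_width=20, slack=0)
Line 2: ['pencil', 'fruit', 'dog'] (min_width=16, slack=4)
Line 3: ['bridge', 'storm', 'for', 'it'] (min_width=19, slack=1)
Line 4: ['version', 'electric'] (min_width=16, slack=4)
Line 5: ['white', 'knife'] (min_width=11, slack=9)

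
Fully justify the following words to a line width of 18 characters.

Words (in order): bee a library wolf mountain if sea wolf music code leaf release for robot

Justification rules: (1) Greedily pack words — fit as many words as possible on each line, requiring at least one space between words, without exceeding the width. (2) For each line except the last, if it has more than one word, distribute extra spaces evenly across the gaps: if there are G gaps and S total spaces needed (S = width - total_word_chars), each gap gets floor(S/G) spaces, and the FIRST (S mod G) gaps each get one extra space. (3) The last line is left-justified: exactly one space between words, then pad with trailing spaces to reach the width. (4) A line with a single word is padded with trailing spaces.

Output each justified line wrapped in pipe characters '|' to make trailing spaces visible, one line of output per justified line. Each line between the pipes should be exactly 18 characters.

Line 1: ['bee', 'a', 'library', 'wolf'] (min_width=18, slack=0)
Line 2: ['mountain', 'if', 'sea'] (min_width=15, slack=3)
Line 3: ['wolf', 'music', 'code'] (min_width=15, slack=3)
Line 4: ['leaf', 'release', 'for'] (min_width=16, slack=2)
Line 5: ['robot'] (min_width=5, slack=13)

Answer: |bee a library wolf|
|mountain   if  sea|
|wolf   music  code|
|leaf  release  for|
|robot             |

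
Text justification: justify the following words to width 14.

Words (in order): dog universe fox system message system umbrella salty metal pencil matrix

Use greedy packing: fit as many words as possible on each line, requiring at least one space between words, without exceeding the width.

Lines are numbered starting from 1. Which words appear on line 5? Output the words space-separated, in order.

Line 1: ['dog', 'universe'] (min_width=12, slack=2)
Line 2: ['fox', 'system'] (min_width=10, slack=4)
Line 3: ['message', 'system'] (min_width=14, slack=0)
Line 4: ['umbrella', 'salty'] (min_width=14, slack=0)
Line 5: ['metal', 'pencil'] (min_width=12, slack=2)
Line 6: ['matrix'] (min_width=6, slack=8)

Answer: metal pencil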